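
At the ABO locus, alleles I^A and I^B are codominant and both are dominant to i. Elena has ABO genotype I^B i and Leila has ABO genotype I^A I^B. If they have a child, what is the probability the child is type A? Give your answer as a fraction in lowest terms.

1/4

ABO cross I^B i × I^A I^B → offspring phenotypes: 1/4 A, 1/2 B, 1/4 AB.
So P(type A) = 1/4.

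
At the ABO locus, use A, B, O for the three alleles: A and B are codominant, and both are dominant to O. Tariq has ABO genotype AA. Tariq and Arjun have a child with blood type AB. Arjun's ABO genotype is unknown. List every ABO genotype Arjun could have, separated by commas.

AB, BB, BO

For each candidate genotype of Arjun, check whether crossing it with AA can produce every observed child phenotype.
  AA → possible child types {A} ✗
  AB → possible child types {A, AB} ✓
  AO → possible child types {A} ✗
  BB → possible child types {AB} ✓
  BO → possible child types {A, AB} ✓
  OO → possible child types {A} ✗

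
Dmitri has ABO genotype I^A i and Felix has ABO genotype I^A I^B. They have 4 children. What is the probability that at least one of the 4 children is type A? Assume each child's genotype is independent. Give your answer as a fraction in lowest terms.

ABO cross I^A i × I^A I^B → 1/2 A, 1/4 B, 1/4 AB.
So P(type A) = 1/2 per child.
P(none) = (1/2)^4 = 1/16; P(at least one) = 1 − 1/16 = 15/16.

15/16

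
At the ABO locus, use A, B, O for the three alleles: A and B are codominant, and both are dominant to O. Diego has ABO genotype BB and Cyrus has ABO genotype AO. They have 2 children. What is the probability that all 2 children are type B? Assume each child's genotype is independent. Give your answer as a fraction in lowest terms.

ABO cross BB × AO → 1/2 B, 1/2 AB.
So P(type B) = 1/2 per child.
All 2 independent: (1/2)^2 = 1/4.

1/4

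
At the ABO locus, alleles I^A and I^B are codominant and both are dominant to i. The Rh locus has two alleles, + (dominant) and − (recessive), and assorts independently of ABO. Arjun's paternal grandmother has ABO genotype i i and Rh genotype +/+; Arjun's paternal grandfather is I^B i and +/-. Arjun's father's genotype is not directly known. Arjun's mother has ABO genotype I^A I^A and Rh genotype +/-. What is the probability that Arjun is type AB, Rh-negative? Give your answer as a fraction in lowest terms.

1/32

Arjun's father's ABO genotype from i i × I^B i: 1/2 I^B i, 1/2 i i.
Crossing each possibility with the mother I^A I^A and summing P(type AB): 1/2·1/2 + 1/2·0 = 1/4.
Similarly for Rh via the father's Rh distribution: P(Rh-) = 1/8.
Independent loci: 1/4 × 1/8 = 1/32.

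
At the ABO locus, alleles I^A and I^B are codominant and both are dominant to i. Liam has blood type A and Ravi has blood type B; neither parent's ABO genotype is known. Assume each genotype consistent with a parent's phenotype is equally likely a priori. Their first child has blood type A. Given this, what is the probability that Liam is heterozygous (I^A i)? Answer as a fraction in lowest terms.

Possible genotypes: Liam ∈ {I^A I^A, I^A i}; Ravi ∈ {I^B I^B, I^B i}.
Weight each parental genotype pair by prior × P(type-A child):
  I^A I^A × I^B i: posterior weight 2/3.
  I^A i × I^B i: posterior weight 1/3.
Sum the posterior weight over pairs where Liam is I^A i: 1/3.

1/3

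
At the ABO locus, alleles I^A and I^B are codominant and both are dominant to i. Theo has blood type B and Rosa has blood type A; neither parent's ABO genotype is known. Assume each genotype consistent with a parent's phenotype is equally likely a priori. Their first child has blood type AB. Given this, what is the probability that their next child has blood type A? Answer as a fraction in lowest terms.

5/36

Possible genotypes: Theo ∈ {I^B I^B, I^B i}; Rosa ∈ {I^A I^A, I^A i}.
Weight each parental genotype pair by prior × P(type-AB child):
  I^B I^B × I^A I^A: posterior weight 4/9; P(next child type A) = 0.
  I^B I^B × I^A i: posterior weight 2/9; P(next child type A) = 0.
  I^B i × I^A I^A: posterior weight 2/9; P(next child type A) = 1/2.
  I^B i × I^A i: posterior weight 1/9; P(next child type A) = 1/4.
Weighted sum = 5/36.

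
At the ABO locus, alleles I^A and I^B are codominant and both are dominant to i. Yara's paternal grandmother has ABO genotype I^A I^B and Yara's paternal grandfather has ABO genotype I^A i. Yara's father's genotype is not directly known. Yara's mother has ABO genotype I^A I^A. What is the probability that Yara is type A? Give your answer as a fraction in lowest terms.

Yara's father's ABO genotype from I^A I^B × I^A i: 1/4 I^A I^A, 1/4 I^A I^B, 1/4 I^A i, 1/4 I^B i.
Crossing each possibility with the mother I^A I^A and summing P(type A): 1/4·1 + 1/4·1/2 + 1/4·1 + 1/4·1/2 = 3/4.

3/4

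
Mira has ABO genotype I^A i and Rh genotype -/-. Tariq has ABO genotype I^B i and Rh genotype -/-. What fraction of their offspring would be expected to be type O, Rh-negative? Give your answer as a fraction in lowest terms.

ABO cross I^A i × I^B i → offspring phenotypes: 1/4 O, 1/4 A, 1/4 B, 1/4 AB.
Rh cross -/- × -/- → 1 Rh-.
Independent loci: P(type O, Rh-negative) = 1/4 × 1 = 1/4.

1/4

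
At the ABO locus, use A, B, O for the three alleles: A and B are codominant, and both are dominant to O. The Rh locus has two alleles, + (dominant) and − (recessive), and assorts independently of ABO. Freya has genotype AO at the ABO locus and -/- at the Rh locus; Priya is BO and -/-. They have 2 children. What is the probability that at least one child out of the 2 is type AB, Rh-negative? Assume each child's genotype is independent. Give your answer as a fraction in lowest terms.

7/16

ABO cross AO × BO → 1/4 O, 1/4 A, 1/4 B, 1/4 AB.
Rh cross -/- × -/- → 1 Rh-; so P(type AB, Rh-negative) = 1/4 × 1 = 1/4 per child.
P(none) = (3/4)^2 = 9/16; P(at least one) = 1 − 9/16 = 7/16.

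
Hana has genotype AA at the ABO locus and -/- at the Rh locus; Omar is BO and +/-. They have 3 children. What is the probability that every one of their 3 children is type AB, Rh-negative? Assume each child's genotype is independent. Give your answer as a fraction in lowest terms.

ABO cross AA × BO → 1/2 A, 1/2 AB.
Rh cross -/- × +/- → 1/2 Rh+, 1/2 Rh-; so P(type AB, Rh-negative) = 1/2 × 1/2 = 1/4 per child.
All 3 independent: (1/4)^3 = 1/64.

1/64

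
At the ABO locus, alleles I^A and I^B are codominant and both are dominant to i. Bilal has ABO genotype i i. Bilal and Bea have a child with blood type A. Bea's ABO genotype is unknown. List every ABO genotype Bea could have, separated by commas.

I^A I^A, I^A I^B, I^A i

For each candidate genotype of Bea, check whether crossing it with i i can produce every observed child phenotype.
  I^A I^A → possible child types {A} ✓
  I^A I^B → possible child types {A, B} ✓
  I^A i → possible child types {O, A} ✓
  I^B I^B → possible child types {B} ✗
  I^B i → possible child types {O, B} ✗
  i i → possible child types {O} ✗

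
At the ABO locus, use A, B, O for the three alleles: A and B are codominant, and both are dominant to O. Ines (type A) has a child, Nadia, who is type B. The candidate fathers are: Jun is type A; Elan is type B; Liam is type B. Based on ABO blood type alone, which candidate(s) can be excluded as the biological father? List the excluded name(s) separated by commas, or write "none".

Jun

A candidate is excluded only if no genotype consistent with his phenotype could produce a type B child with a type A mother.
Jun (type A): no genotype consistent with that phenotype can produce a type-B child with a type-A mother.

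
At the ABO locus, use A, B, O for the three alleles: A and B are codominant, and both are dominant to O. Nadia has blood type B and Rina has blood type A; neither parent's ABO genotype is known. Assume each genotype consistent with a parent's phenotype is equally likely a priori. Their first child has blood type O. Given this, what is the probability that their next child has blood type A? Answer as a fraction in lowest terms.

1/4

Possible genotypes: Nadia ∈ {BB, BO}; Rina ∈ {AA, AO}.
Weight each parental genotype pair by prior × P(type-O child):
  BO × AO: posterior weight 1; P(next child type A) = 1/4.
Weighted sum = 1/4.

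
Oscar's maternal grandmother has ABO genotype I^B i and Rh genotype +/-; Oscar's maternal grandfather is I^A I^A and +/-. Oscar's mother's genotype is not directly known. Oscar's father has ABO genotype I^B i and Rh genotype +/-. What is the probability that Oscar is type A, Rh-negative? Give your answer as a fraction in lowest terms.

1/16

Oscar's mother's ABO genotype from I^B i × I^A I^A: 1/2 I^A I^B, 1/2 I^A i.
Crossing each possibility with the father I^B i and summing P(type A): 1/2·1/4 + 1/2·1/4 = 1/4.
Similarly for Rh via the mother's Rh distribution: P(Rh-) = 1/4.
Independent loci: 1/4 × 1/4 = 1/16.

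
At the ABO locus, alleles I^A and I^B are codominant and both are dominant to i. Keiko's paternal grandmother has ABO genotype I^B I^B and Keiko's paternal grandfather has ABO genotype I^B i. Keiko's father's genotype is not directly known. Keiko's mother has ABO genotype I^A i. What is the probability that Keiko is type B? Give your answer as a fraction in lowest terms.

Keiko's father's ABO genotype from I^B I^B × I^B i: 1/2 I^B I^B, 1/2 I^B i.
Crossing each possibility with the mother I^A i and summing P(type B): 1/2·1/2 + 1/2·1/4 = 3/8.

3/8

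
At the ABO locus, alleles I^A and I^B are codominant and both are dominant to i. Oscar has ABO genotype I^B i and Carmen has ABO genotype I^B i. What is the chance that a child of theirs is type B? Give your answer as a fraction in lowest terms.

3/4

ABO cross I^B i × I^B i → offspring phenotypes: 1/4 O, 3/4 B.
So P(type B) = 3/4.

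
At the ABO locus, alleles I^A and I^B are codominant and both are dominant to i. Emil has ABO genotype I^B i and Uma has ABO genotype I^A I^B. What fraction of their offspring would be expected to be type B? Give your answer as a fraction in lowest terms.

ABO cross I^B i × I^A I^B → offspring phenotypes: 1/4 A, 1/2 B, 1/4 AB.
So P(type B) = 1/2.

1/2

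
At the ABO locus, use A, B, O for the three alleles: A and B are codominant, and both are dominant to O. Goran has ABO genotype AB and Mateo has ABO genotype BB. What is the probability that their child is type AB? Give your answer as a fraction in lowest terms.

ABO cross AB × BB → offspring phenotypes: 1/2 B, 1/2 AB.
So P(type AB) = 1/2.

1/2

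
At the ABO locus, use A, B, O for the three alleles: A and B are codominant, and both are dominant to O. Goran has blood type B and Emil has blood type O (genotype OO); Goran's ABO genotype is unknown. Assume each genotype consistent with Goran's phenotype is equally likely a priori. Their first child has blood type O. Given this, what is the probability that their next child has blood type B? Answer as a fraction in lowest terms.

1/2

Possible genotypes: Goran ∈ {BB, BO}; Emil ∈ {OO}.
Weight each parental genotype pair by prior × P(type-O child):
  BO × OO: posterior weight 1; P(next child type B) = 1/2.
Weighted sum = 1/2.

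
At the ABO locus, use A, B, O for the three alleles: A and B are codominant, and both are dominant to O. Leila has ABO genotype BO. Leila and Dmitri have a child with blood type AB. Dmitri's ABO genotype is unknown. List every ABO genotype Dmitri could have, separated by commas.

AA, AB, AO

For each candidate genotype of Dmitri, check whether crossing it with BO can produce every observed child phenotype.
  AA → possible child types {A, AB} ✓
  AB → possible child types {A, B, AB} ✓
  AO → possible child types {O, A, B, AB} ✓
  BB → possible child types {B} ✗
  BO → possible child types {O, B} ✗
  OO → possible child types {O, B} ✗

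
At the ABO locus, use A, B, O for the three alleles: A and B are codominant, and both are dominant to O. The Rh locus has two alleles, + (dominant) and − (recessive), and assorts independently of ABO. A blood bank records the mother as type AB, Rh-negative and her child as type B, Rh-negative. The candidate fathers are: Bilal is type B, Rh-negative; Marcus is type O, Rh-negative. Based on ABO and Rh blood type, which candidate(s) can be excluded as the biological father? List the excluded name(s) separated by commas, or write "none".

none

A candidate is excluded only if no genotype consistent with his phenotype could produce a type B, Rh-negative child with a type AB, Rh-negative mother.
Every candidate has at least one consistent genotype combination, so none can be excluded.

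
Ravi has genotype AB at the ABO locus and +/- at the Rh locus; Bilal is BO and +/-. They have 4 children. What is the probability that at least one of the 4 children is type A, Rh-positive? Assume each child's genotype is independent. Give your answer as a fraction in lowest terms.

ABO cross AB × BO → 1/4 A, 1/2 B, 1/4 AB.
Rh cross +/- × +/- → 3/4 Rh+, 1/4 Rh-; so P(type A, Rh-positive) = 1/4 × 3/4 = 3/16 per child.
P(none) = (13/16)^4 = 28561/65536; P(at least one) = 1 − 28561/65536 = 36975/65536.

36975/65536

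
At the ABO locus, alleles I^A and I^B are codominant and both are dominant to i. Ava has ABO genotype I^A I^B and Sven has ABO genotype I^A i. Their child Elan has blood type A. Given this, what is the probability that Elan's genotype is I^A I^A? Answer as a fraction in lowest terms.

1/2

Cross I^A I^B × I^A i → 1/4 I^A I^A, 1/4 I^A I^B, 1/4 I^A i, 1/4 I^B i.
Type-A genotypes among offspring: I^A I^A (1/4), I^A i (1/4); total 1/2.
P(I^A I^A | type A) = (1/4) / (1/2) = 1/2.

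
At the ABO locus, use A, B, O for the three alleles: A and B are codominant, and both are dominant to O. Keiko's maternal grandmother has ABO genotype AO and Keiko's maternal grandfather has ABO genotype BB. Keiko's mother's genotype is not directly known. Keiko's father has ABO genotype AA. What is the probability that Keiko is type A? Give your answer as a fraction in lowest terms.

Keiko's mother's ABO genotype from AO × BB: 1/2 AB, 1/2 BO.
Crossing each possibility with the father AA and summing P(type A): 1/2·1/2 + 1/2·1/2 = 1/2.

1/2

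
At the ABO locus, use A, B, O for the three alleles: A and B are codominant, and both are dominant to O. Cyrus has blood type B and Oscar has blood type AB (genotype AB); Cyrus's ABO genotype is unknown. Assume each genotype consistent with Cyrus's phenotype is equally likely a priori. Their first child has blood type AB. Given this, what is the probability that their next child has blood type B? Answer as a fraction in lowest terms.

Possible genotypes: Cyrus ∈ {BB, BO}; Oscar ∈ {AB}.
Weight each parental genotype pair by prior × P(type-AB child):
  BB × AB: posterior weight 2/3; P(next child type B) = 1/2.
  BO × AB: posterior weight 1/3; P(next child type B) = 1/2.
Weighted sum = 1/2.

1/2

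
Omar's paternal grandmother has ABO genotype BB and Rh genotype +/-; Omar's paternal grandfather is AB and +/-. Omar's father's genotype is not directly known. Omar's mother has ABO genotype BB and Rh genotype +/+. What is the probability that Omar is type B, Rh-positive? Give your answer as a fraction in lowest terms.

Omar's father's ABO genotype from BB × AB: 1/2 AB, 1/2 BB.
Crossing each possibility with the mother BB and summing P(type B): 1/2·1/2 + 1/2·1 = 3/4.
Similarly for Rh via the father's Rh distribution: P(Rh+) = 1.
Independent loci: 3/4 × 1 = 3/4.

3/4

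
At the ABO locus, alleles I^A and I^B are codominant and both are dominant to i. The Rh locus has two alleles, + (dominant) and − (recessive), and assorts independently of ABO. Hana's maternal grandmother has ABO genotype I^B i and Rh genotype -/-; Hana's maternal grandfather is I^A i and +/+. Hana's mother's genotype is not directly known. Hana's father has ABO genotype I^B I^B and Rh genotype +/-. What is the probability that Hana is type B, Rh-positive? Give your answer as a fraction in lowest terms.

9/16

Hana's mother's ABO genotype from I^B i × I^A i: 1/4 I^A I^B, 1/4 I^A i, 1/4 I^B i, 1/4 i i.
Crossing each possibility with the father I^B I^B and summing P(type B): 1/4·1/2 + 1/4·1/2 + 1/4·1 + 1/4·1 = 3/4.
Similarly for Rh via the mother's Rh distribution: P(Rh+) = 3/4.
Independent loci: 3/4 × 3/4 = 9/16.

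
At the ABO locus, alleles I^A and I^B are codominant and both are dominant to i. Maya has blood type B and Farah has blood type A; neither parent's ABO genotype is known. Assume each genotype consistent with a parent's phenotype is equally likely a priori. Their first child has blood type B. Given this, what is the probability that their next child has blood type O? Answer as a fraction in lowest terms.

1/12

Possible genotypes: Maya ∈ {I^B I^B, I^B i}; Farah ∈ {I^A I^A, I^A i}.
Weight each parental genotype pair by prior × P(type-B child):
  I^B I^B × I^A i: posterior weight 2/3; P(next child type O) = 0.
  I^B i × I^A i: posterior weight 1/3; P(next child type O) = 1/4.
Weighted sum = 1/12.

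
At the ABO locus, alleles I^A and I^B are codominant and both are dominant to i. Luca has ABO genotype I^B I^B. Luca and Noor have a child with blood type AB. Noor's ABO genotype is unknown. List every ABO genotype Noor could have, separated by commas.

I^A I^A, I^A I^B, I^A i

For each candidate genotype of Noor, check whether crossing it with I^B I^B can produce every observed child phenotype.
  I^A I^A → possible child types {AB} ✓
  I^A I^B → possible child types {B, AB} ✓
  I^A i → possible child types {B, AB} ✓
  I^B I^B → possible child types {B} ✗
  I^B i → possible child types {B} ✗
  i i → possible child types {B} ✗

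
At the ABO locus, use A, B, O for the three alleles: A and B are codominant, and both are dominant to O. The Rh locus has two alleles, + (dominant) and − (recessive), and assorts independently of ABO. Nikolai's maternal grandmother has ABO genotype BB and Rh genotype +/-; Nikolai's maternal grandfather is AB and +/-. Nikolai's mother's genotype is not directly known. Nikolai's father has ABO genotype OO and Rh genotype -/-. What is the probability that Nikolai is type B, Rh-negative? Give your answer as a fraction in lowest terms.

3/8

Nikolai's mother's ABO genotype from BB × AB: 1/2 AB, 1/2 BB.
Crossing each possibility with the father OO and summing P(type B): 1/2·1/2 + 1/2·1 = 3/4.
Similarly for Rh via the mother's Rh distribution: P(Rh-) = 1/2.
Independent loci: 3/4 × 1/2 = 3/8.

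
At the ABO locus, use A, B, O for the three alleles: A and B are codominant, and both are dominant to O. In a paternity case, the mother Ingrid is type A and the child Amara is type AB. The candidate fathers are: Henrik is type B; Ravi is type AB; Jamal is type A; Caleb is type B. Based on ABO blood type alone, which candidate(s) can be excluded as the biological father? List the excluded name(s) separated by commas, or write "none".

Jamal

A candidate is excluded only if no genotype consistent with his phenotype could produce a type AB child with a type A mother.
Jamal (type A): no genotype consistent with that phenotype can produce a type-AB child with a type-A mother.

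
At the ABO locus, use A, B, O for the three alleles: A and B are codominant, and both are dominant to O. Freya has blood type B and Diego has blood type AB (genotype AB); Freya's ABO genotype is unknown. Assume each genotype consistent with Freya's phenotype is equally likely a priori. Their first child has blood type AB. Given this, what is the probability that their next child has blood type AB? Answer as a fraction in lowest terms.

Possible genotypes: Freya ∈ {BB, BO}; Diego ∈ {AB}.
Weight each parental genotype pair by prior × P(type-AB child):
  BB × AB: posterior weight 2/3; P(next child type AB) = 1/2.
  BO × AB: posterior weight 1/3; P(next child type AB) = 1/4.
Weighted sum = 5/12.

5/12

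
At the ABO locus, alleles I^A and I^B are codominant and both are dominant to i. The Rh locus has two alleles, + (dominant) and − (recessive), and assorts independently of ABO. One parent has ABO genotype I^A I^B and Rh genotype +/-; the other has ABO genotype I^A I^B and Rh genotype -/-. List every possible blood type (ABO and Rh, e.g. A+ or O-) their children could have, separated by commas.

Gametes from I^A I^B × I^A I^B give offspring ABO genotypes I^A I^A, I^A I^B, I^B I^B, i.e. phenotypes A, B, AB.
Rh cross +/- × -/- → phenotypes Rh+, Rh-.
Combining independently: A+, A-, B+, B-, AB+, AB-.

A+, A-, B+, B-, AB+, AB-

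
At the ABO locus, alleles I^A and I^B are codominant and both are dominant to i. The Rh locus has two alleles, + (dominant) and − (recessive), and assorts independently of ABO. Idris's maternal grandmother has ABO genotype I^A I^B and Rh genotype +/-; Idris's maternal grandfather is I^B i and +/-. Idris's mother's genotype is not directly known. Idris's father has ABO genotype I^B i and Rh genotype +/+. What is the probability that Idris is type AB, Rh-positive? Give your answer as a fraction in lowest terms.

1/8

Idris's mother's ABO genotype from I^A I^B × I^B i: 1/4 I^A I^B, 1/4 I^A i, 1/4 I^B I^B, 1/4 I^B i.
Crossing each possibility with the father I^B i and summing P(type AB): 1/4·1/4 + 1/4·1/4 + 1/4·0 + 1/4·0 = 1/8.
Similarly for Rh via the mother's Rh distribution: P(Rh+) = 1.
Independent loci: 1/8 × 1 = 1/8.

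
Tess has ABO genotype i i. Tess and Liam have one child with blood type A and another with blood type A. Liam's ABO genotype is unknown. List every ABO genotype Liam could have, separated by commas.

I^A I^A, I^A I^B, I^A i

For each candidate genotype of Liam, check whether crossing it with i i can produce every observed child phenotype.
  I^A I^A → possible child types {A} ✓
  I^A I^B → possible child types {A, B} ✓
  I^A i → possible child types {O, A} ✓
  I^B I^B → possible child types {B} ✗
  I^B i → possible child types {O, B} ✗
  i i → possible child types {O} ✗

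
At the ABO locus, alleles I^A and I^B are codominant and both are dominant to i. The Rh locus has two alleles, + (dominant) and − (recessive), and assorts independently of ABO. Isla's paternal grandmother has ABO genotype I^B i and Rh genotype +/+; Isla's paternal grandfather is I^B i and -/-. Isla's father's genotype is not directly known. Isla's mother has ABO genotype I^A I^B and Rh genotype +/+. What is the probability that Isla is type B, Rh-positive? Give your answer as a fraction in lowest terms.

Isla's father's ABO genotype from I^B i × I^B i: 1/4 I^B I^B, 1/2 I^B i, 1/4 i i.
Crossing each possibility with the mother I^A I^B and summing P(type B): 1/4·1/2 + 1/2·1/2 + 1/4·1/2 = 1/2.
Similarly for Rh via the father's Rh distribution: P(Rh+) = 1.
Independent loci: 1/2 × 1 = 1/2.

1/2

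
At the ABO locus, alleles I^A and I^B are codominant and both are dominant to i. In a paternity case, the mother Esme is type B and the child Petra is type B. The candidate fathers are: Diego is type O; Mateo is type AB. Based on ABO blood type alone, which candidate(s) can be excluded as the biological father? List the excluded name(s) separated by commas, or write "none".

none

A candidate is excluded only if no genotype consistent with his phenotype could produce a type B child with a type B mother.
Every candidate has at least one consistent genotype combination, so none can be excluded.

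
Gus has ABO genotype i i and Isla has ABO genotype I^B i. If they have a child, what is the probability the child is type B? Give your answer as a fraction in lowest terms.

1/2

ABO cross i i × I^B i → offspring phenotypes: 1/2 O, 1/2 B.
So P(type B) = 1/2.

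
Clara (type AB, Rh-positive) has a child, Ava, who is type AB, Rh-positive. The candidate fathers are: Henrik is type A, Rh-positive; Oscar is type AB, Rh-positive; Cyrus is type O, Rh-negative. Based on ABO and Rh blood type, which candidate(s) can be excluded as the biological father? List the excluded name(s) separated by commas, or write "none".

Cyrus

A candidate is excluded only if no genotype consistent with his phenotype could produce a type AB, Rh-positive child with a type AB, Rh-positive mother.
Cyrus (type O, Rh-): no genotype consistent with that phenotype can produce a type-AB Rh+ child with a type-AB mother.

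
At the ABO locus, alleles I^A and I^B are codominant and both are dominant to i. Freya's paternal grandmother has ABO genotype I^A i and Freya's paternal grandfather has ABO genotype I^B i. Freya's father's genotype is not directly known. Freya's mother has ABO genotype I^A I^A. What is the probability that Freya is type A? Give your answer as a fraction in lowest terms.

3/4

Freya's father's ABO genotype from I^A i × I^B i: 1/4 I^A I^B, 1/4 I^A i, 1/4 I^B i, 1/4 i i.
Crossing each possibility with the mother I^A I^A and summing P(type A): 1/4·1/2 + 1/4·1 + 1/4·1/2 + 1/4·1 = 3/4.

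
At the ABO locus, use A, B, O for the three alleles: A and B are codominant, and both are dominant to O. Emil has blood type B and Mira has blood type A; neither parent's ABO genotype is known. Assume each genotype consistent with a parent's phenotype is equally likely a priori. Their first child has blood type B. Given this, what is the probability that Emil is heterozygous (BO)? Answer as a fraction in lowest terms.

1/3

Possible genotypes: Emil ∈ {BB, BO}; Mira ∈ {AA, AO}.
Weight each parental genotype pair by prior × P(type-B child):
  BB × AO: posterior weight 2/3.
  BO × AO: posterior weight 1/3.
Sum the posterior weight over pairs where Emil is BO: 1/3.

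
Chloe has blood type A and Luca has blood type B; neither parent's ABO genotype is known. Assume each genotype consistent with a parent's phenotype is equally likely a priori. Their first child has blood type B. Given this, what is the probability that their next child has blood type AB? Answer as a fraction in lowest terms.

Possible genotypes: Chloe ∈ {I^A I^A, I^A i}; Luca ∈ {I^B I^B, I^B i}.
Weight each parental genotype pair by prior × P(type-B child):
  I^A i × I^B I^B: posterior weight 2/3; P(next child type AB) = 1/2.
  I^A i × I^B i: posterior weight 1/3; P(next child type AB) = 1/4.
Weighted sum = 5/12.

5/12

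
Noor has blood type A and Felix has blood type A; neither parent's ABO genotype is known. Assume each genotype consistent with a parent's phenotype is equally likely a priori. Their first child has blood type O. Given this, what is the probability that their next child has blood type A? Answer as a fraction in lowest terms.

3/4

Possible genotypes: Noor ∈ {AA, AO}; Felix ∈ {AA, AO}.
Weight each parental genotype pair by prior × P(type-O child):
  AO × AO: posterior weight 1; P(next child type A) = 3/4.
Weighted sum = 3/4.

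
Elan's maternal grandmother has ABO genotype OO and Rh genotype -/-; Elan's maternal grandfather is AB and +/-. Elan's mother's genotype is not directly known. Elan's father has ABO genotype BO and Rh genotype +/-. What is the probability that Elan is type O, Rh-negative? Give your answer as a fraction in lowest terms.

Elan's mother's ABO genotype from OO × AB: 1/2 AO, 1/2 BO.
Crossing each possibility with the father BO and summing P(type O): 1/2·1/4 + 1/2·1/4 = 1/4.
Similarly for Rh via the mother's Rh distribution: P(Rh-) = 3/8.
Independent loci: 1/4 × 3/8 = 3/32.

3/32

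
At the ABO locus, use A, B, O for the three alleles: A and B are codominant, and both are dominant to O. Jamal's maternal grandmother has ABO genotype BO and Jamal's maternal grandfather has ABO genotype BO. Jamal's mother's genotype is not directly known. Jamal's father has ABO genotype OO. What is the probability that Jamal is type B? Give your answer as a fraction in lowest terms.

Jamal's mother's ABO genotype from BO × BO: 1/4 BB, 1/2 BO, 1/4 OO.
Crossing each possibility with the father OO and summing P(type B): 1/4·1 + 1/2·1/2 + 1/4·0 = 1/2.

1/2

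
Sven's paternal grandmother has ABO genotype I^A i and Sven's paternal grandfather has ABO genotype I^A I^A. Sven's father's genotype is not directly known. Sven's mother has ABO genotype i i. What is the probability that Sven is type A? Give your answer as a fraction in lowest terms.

Sven's father's ABO genotype from I^A i × I^A I^A: 1/2 I^A I^A, 1/2 I^A i.
Crossing each possibility with the mother i i and summing P(type A): 1/2·1 + 1/2·1/2 = 3/4.

3/4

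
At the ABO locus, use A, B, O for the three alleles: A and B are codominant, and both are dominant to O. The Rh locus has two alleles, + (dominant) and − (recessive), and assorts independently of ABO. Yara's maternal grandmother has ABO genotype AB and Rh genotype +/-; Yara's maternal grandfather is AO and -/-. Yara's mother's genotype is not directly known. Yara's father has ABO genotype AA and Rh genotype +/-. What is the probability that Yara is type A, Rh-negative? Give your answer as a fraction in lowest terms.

Yara's mother's ABO genotype from AB × AO: 1/4 AA, 1/4 AB, 1/4 AO, 1/4 BO.
Crossing each possibility with the father AA and summing P(type A): 1/4·1 + 1/4·1/2 + 1/4·1 + 1/4·1/2 = 3/4.
Similarly for Rh via the mother's Rh distribution: P(Rh-) = 3/8.
Independent loci: 3/4 × 3/8 = 9/32.

9/32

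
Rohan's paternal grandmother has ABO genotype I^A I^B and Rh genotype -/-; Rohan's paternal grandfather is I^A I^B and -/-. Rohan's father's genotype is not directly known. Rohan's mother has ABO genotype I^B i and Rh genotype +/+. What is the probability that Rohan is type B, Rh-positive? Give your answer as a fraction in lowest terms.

1/2

Rohan's father's ABO genotype from I^A I^B × I^A I^B: 1/4 I^A I^A, 1/2 I^A I^B, 1/4 I^B I^B.
Crossing each possibility with the mother I^B i and summing P(type B): 1/4·0 + 1/2·1/2 + 1/4·1 = 1/2.
Similarly for Rh via the father's Rh distribution: P(Rh+) = 1.
Independent loci: 1/2 × 1 = 1/2.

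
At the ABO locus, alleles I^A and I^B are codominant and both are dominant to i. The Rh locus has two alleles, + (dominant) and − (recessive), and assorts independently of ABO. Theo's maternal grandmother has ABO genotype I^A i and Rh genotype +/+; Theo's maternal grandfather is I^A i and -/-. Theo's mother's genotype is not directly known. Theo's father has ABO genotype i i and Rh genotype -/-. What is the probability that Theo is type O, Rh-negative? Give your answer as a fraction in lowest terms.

Theo's mother's ABO genotype from I^A i × I^A i: 1/4 I^A I^A, 1/2 I^A i, 1/4 i i.
Crossing each possibility with the father i i and summing P(type O): 1/4·0 + 1/2·1/2 + 1/4·1 = 1/2.
Similarly for Rh via the mother's Rh distribution: P(Rh-) = 1/2.
Independent loci: 1/2 × 1/2 = 1/4.

1/4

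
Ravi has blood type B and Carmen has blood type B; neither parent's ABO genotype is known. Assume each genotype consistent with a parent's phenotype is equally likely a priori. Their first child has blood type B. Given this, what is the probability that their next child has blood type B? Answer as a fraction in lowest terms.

19/20

Possible genotypes: Ravi ∈ {BB, BO}; Carmen ∈ {BB, BO}.
Weight each parental genotype pair by prior × P(type-B child):
  BB × BB: posterior weight 4/15; P(next child type B) = 1.
  BB × BO: posterior weight 4/15; P(next child type B) = 1.
  BO × BB: posterior weight 4/15; P(next child type B) = 1.
  BO × BO: posterior weight 1/5; P(next child type B) = 3/4.
Weighted sum = 19/20.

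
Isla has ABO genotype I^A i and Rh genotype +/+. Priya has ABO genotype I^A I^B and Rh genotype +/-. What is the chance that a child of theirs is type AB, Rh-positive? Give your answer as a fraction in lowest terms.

ABO cross I^A i × I^A I^B → offspring phenotypes: 1/2 A, 1/4 B, 1/4 AB.
Rh cross +/+ × +/- → 1 Rh+.
Independent loci: P(type AB, Rh-positive) = 1/4 × 1 = 1/4.

1/4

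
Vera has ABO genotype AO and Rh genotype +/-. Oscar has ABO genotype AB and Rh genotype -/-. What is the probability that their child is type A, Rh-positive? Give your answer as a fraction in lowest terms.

ABO cross AO × AB → offspring phenotypes: 1/2 A, 1/4 B, 1/4 AB.
Rh cross +/- × -/- → 1/2 Rh+, 1/2 Rh-.
Independent loci: P(type A, Rh-positive) = 1/2 × 1/2 = 1/4.

1/4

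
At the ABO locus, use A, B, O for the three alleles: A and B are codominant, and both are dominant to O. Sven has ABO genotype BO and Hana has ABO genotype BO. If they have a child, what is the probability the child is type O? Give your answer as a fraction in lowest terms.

1/4

ABO cross BO × BO → offspring phenotypes: 1/4 O, 3/4 B.
So P(type O) = 1/4.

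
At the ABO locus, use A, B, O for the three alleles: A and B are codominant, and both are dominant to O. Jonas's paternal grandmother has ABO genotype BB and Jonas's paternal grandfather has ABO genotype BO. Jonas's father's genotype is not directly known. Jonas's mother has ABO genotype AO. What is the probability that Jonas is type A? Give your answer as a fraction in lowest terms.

1/8

Jonas's father's ABO genotype from BB × BO: 1/2 BB, 1/2 BO.
Crossing each possibility with the mother AO and summing P(type A): 1/2·0 + 1/2·1/4 = 1/8.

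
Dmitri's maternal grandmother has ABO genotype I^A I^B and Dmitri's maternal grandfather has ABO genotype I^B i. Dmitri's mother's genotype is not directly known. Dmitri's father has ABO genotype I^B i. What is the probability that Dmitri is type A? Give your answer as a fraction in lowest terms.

Dmitri's mother's ABO genotype from I^A I^B × I^B i: 1/4 I^A I^B, 1/4 I^A i, 1/4 I^B I^B, 1/4 I^B i.
Crossing each possibility with the father I^B i and summing P(type A): 1/4·1/4 + 1/4·1/4 + 1/4·0 + 1/4·0 = 1/8.

1/8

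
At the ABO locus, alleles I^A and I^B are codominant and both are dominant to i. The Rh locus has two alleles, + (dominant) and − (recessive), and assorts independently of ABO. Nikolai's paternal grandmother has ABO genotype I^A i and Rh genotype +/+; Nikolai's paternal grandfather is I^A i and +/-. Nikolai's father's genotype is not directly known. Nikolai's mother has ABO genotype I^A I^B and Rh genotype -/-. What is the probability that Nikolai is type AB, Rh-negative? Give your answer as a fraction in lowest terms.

Nikolai's father's ABO genotype from I^A i × I^A i: 1/4 I^A I^A, 1/2 I^A i, 1/4 i i.
Crossing each possibility with the mother I^A I^B and summing P(type AB): 1/4·1/2 + 1/2·1/4 + 1/4·0 = 1/4.
Similarly for Rh via the father's Rh distribution: P(Rh-) = 1/4.
Independent loci: 1/4 × 1/4 = 1/16.

1/16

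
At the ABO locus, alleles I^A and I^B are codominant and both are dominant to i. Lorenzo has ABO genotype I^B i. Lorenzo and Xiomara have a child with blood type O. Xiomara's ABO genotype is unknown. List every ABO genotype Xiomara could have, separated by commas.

For each candidate genotype of Xiomara, check whether crossing it with I^B i can produce every observed child phenotype.
  I^A I^A → possible child types {A, AB} ✗
  I^A I^B → possible child types {A, B, AB} ✗
  I^A i → possible child types {O, A, B, AB} ✓
  I^B I^B → possible child types {B} ✗
  I^B i → possible child types {O, B} ✓
  i i → possible child types {O, B} ✓

I^A i, I^B i, i i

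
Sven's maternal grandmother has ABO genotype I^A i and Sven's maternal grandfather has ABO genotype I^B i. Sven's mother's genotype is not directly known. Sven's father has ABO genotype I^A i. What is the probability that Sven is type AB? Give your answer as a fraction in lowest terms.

Sven's mother's ABO genotype from I^A i × I^B i: 1/4 I^A I^B, 1/4 I^A i, 1/4 I^B i, 1/4 i i.
Crossing each possibility with the father I^A i and summing P(type AB): 1/4·1/4 + 1/4·0 + 1/4·1/4 + 1/4·0 = 1/8.

1/8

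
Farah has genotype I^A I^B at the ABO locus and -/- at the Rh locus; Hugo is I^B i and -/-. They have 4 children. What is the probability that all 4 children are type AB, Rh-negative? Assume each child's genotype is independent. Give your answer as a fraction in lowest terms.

1/256

ABO cross I^A I^B × I^B i → 1/4 A, 1/2 B, 1/4 AB.
Rh cross -/- × -/- → 1 Rh-; so P(type AB, Rh-negative) = 1/4 × 1 = 1/4 per child.
All 4 independent: (1/4)^4 = 1/256.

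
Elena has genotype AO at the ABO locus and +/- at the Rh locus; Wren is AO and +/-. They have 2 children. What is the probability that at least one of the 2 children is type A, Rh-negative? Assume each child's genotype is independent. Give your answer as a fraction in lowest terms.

ABO cross AO × AO → 1/4 O, 3/4 A.
Rh cross +/- × +/- → 3/4 Rh+, 1/4 Rh-; so P(type A, Rh-negative) = 3/4 × 1/4 = 3/16 per child.
P(none) = (13/16)^2 = 169/256; P(at least one) = 1 − 169/256 = 87/256.

87/256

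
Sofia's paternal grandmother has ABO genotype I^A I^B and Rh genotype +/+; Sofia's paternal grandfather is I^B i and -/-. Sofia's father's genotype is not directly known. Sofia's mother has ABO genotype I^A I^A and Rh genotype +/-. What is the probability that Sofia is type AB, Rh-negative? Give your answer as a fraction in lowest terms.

Sofia's father's ABO genotype from I^A I^B × I^B i: 1/4 I^A I^B, 1/4 I^A i, 1/4 I^B I^B, 1/4 I^B i.
Crossing each possibility with the mother I^A I^A and summing P(type AB): 1/4·1/2 + 1/4·0 + 1/4·1 + 1/4·1/2 = 1/2.
Similarly for Rh via the father's Rh distribution: P(Rh-) = 1/4.
Independent loci: 1/2 × 1/4 = 1/8.

1/8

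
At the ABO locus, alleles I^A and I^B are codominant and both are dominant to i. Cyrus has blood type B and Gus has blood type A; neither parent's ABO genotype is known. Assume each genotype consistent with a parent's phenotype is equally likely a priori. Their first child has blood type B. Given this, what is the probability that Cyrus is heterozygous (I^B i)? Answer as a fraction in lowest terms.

Possible genotypes: Cyrus ∈ {I^B I^B, I^B i}; Gus ∈ {I^A I^A, I^A i}.
Weight each parental genotype pair by prior × P(type-B child):
  I^B I^B × I^A i: posterior weight 2/3.
  I^B i × I^A i: posterior weight 1/3.
Sum the posterior weight over pairs where Cyrus is I^B i: 1/3.

1/3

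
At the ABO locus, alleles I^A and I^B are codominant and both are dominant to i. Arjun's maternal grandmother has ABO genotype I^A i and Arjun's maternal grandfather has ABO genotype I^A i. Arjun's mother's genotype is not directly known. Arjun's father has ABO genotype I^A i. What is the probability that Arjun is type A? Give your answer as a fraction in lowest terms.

Arjun's mother's ABO genotype from I^A i × I^A i: 1/4 I^A I^A, 1/2 I^A i, 1/4 i i.
Crossing each possibility with the father I^A i and summing P(type A): 1/4·1 + 1/2·3/4 + 1/4·1/2 = 3/4.

3/4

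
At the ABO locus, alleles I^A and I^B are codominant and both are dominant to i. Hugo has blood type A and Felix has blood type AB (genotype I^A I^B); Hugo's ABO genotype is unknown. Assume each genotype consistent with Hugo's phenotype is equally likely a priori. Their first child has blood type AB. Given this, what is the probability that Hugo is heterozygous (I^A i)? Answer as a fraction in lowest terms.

Possible genotypes: Hugo ∈ {I^A I^A, I^A i}; Felix ∈ {I^A I^B}.
Weight each parental genotype pair by prior × P(type-AB child):
  I^A I^A × I^A I^B: posterior weight 2/3.
  I^A i × I^A I^B: posterior weight 1/3.
Sum the posterior weight over pairs where Hugo is I^A i: 1/3.

1/3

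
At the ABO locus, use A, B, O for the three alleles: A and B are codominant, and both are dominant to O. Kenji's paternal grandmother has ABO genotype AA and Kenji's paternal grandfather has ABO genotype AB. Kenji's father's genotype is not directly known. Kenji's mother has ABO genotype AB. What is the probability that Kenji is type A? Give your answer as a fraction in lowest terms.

Kenji's father's ABO genotype from AA × AB: 1/2 AA, 1/2 AB.
Crossing each possibility with the mother AB and summing P(type A): 1/2·1/2 + 1/2·1/4 = 3/8.

3/8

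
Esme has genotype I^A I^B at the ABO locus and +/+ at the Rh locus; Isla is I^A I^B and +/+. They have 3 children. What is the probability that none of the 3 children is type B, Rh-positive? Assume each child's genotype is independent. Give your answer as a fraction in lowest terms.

ABO cross I^A I^B × I^A I^B → 1/4 A, 1/4 B, 1/2 AB.
Rh cross +/+ × +/+ → 1 Rh+; so P(type B, Rh-positive) = 1/4 × 1 = 1/4 per child.
P(not type B, Rh-positive) = 3/4 for one child; (3/4)^3 = 27/64.

27/64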